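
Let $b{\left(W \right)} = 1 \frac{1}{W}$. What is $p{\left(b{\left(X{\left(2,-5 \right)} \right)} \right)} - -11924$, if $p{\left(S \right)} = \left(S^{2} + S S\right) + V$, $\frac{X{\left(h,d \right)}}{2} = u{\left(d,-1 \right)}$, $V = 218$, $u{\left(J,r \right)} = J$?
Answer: $\frac{607101}{50} \approx 12142.0$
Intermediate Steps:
$X{\left(h,d \right)} = 2 d$
$b{\left(W \right)} = \frac{1}{W}$
$p{\left(S \right)} = 218 + 2 S^{2}$ ($p{\left(S \right)} = \left(S^{2} + S S\right) + 218 = \left(S^{2} + S^{2}\right) + 218 = 2 S^{2} + 218 = 218 + 2 S^{2}$)
$p{\left(b{\left(X{\left(2,-5 \right)} \right)} \right)} - -11924 = \left(218 + 2 \left(\frac{1}{2 \left(-5\right)}\right)^{2}\right) - -11924 = \left(218 + 2 \left(\frac{1}{-10}\right)^{2}\right) + 11924 = \left(218 + 2 \left(- \frac{1}{10}\right)^{2}\right) + 11924 = \left(218 + 2 \cdot \frac{1}{100}\right) + 11924 = \left(218 + \frac{1}{50}\right) + 11924 = \frac{10901}{50} + 11924 = \frac{607101}{50}$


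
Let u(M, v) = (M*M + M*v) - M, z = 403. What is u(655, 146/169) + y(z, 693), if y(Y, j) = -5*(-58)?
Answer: 72539170/169 ≈ 4.2923e+5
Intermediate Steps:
y(Y, j) = 290
u(M, v) = M**2 - M + M*v (u(M, v) = (M**2 + M*v) - M = M**2 - M + M*v)
u(655, 146/169) + y(z, 693) = 655*(-1 + 655 + 146/169) + 290 = 655*(110672/169) + 290 = 72490160/169 + 290 = 72539170/169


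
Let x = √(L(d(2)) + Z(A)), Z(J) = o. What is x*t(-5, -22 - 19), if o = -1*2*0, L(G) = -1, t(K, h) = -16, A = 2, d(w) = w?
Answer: -16*I ≈ -16.0*I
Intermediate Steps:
o = 0 (o = -2*0 = 0)
Z(J) = 0
x = I (x = √(-1 + 0) = √(-1) = I ≈ 1.0*I)
x*t(-5, -22 - 19) = I*(-16) = -16*I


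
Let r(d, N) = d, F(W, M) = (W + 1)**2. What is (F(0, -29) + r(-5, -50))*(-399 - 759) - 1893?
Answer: 2739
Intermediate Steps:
F(W, M) = (1 + W)**2
(F(0, -29) + r(-5, -50))*(-399 - 759) - 1893 = ((1 + 0)**2 - 5)*(-399 - 759) - 1893 = (1**2 - 5)*(-1158) - 1893 = (1 - 5)*(-1158) - 1893 = -4*(-1158) - 1893 = 4632 - 1893 = 2739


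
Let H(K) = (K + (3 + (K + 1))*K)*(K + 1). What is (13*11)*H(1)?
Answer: 1716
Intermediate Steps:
H(K) = (1 + K)*(K + K*(4 + K)) (H(K) = (K + (3 + (1 + K))*K)*(1 + K) = (K + (4 + K)*K)*(1 + K) = (K + K*(4 + K))*(1 + K) = (1 + K)*(K + K*(4 + K)))
(13*11)*H(1) = (13*11)*(1*(5 + 1² + 6*1)) = 143*(1*(5 + 1 + 6)) = 143*(1*12) = 143*12 = 1716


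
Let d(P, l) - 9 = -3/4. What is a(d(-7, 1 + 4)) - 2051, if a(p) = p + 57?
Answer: -7943/4 ≈ -1985.8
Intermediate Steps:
d(P, l) = 33/4 (d(P, l) = 9 - 3/4 = 33/4)
a(p) = 57 + p
a(d(-7, 1 + 4)) - 2051 = (57 + 33/4) - 2051 = 261/4 - 2051 = -7943/4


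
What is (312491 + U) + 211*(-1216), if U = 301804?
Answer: 357719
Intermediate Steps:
(312491 + U) + 211*(-1216) = (312491 + 301804) + 211*(-1216) = 614295 - 256576 = 357719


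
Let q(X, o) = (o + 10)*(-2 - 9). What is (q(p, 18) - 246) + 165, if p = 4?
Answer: -389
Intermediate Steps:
q(X, o) = -110 - 11*o (q(X, o) = (10 + o)*(-11) = -110 - 11*o)
(q(p, 18) - 246) + 165 = ((-110 - 11*18) - 246) + 165 = ((-110 - 198) - 246) + 165 = (-308 - 246) + 165 = -554 + 165 = -389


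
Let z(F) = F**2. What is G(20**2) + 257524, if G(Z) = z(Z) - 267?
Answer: 417257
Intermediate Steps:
G(Z) = -267 + Z**2 (G(Z) = Z**2 - 267 = -267 + Z**2)
G(20**2) + 257524 = (-267 + (20**2)**2) + 257524 = (-267 + 400**2) + 257524 = (-267 + 160000) + 257524 = 159733 + 257524 = 417257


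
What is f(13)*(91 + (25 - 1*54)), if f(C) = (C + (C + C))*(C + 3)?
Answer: 38688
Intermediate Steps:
f(C) = 3*C*(3 + C) (f(C) = (C + 2*C)*(3 + C) = (3*C)*(3 + C) = 3*C*(3 + C))
f(13)*(91 + (25 - 1*54)) = (3*13*(3 + 13))*(91 + (25 - 1*54)) = (3*13*16)*(91 + (25 - 54)) = 624*(91 - 29) = 624*62 = 38688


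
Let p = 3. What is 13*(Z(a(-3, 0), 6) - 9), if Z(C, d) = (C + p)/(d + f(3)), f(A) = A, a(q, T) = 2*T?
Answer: -338/3 ≈ -112.67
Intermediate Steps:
Z(C, d) = (3 + C)/(3 + d) (Z(C, d) = (C + 3)/(d + 3) = (3 + C)/(3 + d))
13*(Z(a(-3, 0), 6) - 9) = 13*((3 + 2*0)/(3 + 6) - 9) = 13*((3 + 0)/9 - 9) = 13*((⅑)*3 - 9) = 13*(⅓ - 9) = 13*(-26/3) = -338/3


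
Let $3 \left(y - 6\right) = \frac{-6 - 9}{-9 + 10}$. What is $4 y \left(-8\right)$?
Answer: $-32$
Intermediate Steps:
$y = 1$ ($y = 6 + \frac{\left(-6 - 9\right) \frac{1}{-9 + 10}}{3} = 6 + \frac{\left(-6 - 9\right) 1^{-1}}{3} = 6 + \frac{\left(-15\right) 1}{3} = 6 + \frac{1}{3} \left(-15\right) = 6 - 5 = 1$)
$4 y \left(-8\right) = 4 \cdot 1 \left(-8\right) = 4 \left(-8\right) = -32$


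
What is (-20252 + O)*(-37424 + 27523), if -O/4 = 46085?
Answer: 2025665392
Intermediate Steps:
O = -184340 (O = -4*46085 = -184340)
(-20252 + O)*(-37424 + 27523) = (-20252 - 184340)*(-37424 + 27523) = -204592*(-9901) = 2025665392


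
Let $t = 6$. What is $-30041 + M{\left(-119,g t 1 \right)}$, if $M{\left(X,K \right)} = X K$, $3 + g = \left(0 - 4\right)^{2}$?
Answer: $-39323$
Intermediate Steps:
$g = 13$ ($g = -3 + \left(0 - 4\right)^{2} = -3 + \left(-4\right)^{2} = -3 + 16 = 13$)
$M{\left(X,K \right)} = K X$
$-30041 + M{\left(-119,g t 1 \right)} = -30041 + 13 \cdot 6 \cdot 1 \left(-119\right) = -30041 + 78 \cdot 1 \left(-119\right) = -30041 + 78 \left(-119\right) = -30041 - 9282 = -39323$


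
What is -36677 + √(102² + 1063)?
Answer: -36677 + √11467 ≈ -36570.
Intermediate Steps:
-36677 + √(102² + 1063) = -36677 + √(10404 + 1063) = -36677 + √11467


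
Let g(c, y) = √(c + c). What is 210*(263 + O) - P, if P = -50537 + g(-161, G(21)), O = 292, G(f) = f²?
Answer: 167087 - I*√322 ≈ 1.6709e+5 - 17.944*I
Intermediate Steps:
g(c, y) = √2*√c (g(c, y) = √(2*c) = √2*√c)
P = -50537 + I*√322 (P = -50537 + √2*√(-161) = -50537 + √2*(I*√161) = -50537 + I*√322 ≈ -50537.0 + 17.944*I)
210*(263 + O) - P = 210*(263 + 292) - (-50537 + I*√322) = 210*555 + (50537 - I*√322) = 116550 + (50537 - I*√322) = 167087 - I*√322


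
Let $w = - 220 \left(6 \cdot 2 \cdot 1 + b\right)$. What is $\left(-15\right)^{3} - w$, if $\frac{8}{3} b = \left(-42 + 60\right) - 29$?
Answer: $- \frac{3285}{2} \approx -1642.5$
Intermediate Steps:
$b = - \frac{33}{8}$ ($b = \frac{3 \left(\left(-42 + 60\right) - 29\right)}{8} = \frac{3 \left(18 - 29\right)}{8} = \frac{3}{8} \left(-11\right) = - \frac{33}{8} \approx -4.125$)
$w = - \frac{3465}{2}$ ($w = - 220 \left(6 \cdot 2 \cdot 1 - \frac{33}{8}\right) = - 220 \left(12 \cdot 1 - \frac{33}{8}\right) = - 220 \left(12 - \frac{33}{8}\right) = \left(-220\right) \frac{63}{8} = - \frac{3465}{2} \approx -1732.5$)
$\left(-15\right)^{3} - w = \left(-15\right)^{3} - - \frac{3465}{2} = -3375 + \frac{3465}{2} = - \frac{3285}{2}$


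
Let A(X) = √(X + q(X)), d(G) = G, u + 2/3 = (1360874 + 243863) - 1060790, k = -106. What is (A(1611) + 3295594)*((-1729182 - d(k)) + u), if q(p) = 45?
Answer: -11717118656066/3 - 7110778*√46 ≈ -3.9058e+12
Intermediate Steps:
u = 1631839/3 (u = -⅔ + ((1360874 + 243863) - 1060790) = -⅔ + (1604737 - 1060790) = -⅔ + 543947 = 1631839/3 ≈ 5.4395e+5)
A(X) = √(45 + X) (A(X) = √(X + 45) = √(45 + X))
(A(1611) + 3295594)*((-1729182 - d(k)) + u) = (√(45 + 1611) + 3295594)*((-1729182 - 1*(-106)) + 1631839/3) = (√1656 + 3295594)*((-1729182 + 106) + 1631839/3) = (6*√46 + 3295594)*(-1729076 + 1631839/3) = (3295594 + 6*√46)*(-3555389/3) = -11717118656066/3 - 7110778*√46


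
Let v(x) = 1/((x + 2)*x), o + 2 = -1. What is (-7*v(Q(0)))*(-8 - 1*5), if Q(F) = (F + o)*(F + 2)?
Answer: 91/24 ≈ 3.7917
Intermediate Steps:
o = -3 (o = -2 - 1 = -3)
Q(F) = (-3 + F)*(2 + F) (Q(F) = (F - 3)*(F + 2) = (-3 + F)*(2 + F))
v(x) = 1/(x*(2 + x)) (v(x) = 1/((2 + x)*x) = 1/(x*(2 + x)))
(-7*v(Q(0)))*(-8 - 1*5) = (-7/((-6 + 0² - 1*0)*(2 + (-6 + 0² - 1*0))))*(-8 - 1*5) = (-7/((-6 + 0 + 0)*(2 + (-6 + 0 + 0))))*(-8 - 5) = -7/((-6)*(2 - 6))*(-13) = -(-7)/(6*(-4))*(-13) = -(-7)*(-1)/(6*4)*(-13) = -7*1/24*(-13) = -7/24*(-13) = 91/24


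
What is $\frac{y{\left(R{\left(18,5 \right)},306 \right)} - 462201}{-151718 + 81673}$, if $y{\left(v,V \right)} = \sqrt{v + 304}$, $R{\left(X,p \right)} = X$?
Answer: $\frac{462201}{70045} - \frac{\sqrt{322}}{70045} \approx 6.5984$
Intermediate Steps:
$y{\left(v,V \right)} = \sqrt{304 + v}$
$\frac{y{\left(R{\left(18,5 \right)},306 \right)} - 462201}{-151718 + 81673} = \frac{\sqrt{304 + 18} - 462201}{-151718 + 81673} = \frac{\sqrt{322} - 462201}{-70045} = \left(-462201 + \sqrt{322}\right) \left(- \frac{1}{70045}\right) = \frac{462201}{70045} - \frac{\sqrt{322}}{70045}$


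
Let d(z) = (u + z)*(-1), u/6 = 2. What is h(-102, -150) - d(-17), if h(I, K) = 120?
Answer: 115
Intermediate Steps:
u = 12 (u = 6*2 = 12)
d(z) = -12 - z (d(z) = (12 + z)*(-1) = -12 - z)
h(-102, -150) - d(-17) = 120 - (-12 - 1*(-17)) = 120 - (-12 + 17) = 120 - 1*5 = 120 - 5 = 115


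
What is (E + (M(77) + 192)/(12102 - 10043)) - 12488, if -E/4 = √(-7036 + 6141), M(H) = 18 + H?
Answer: -25712505/2059 - 4*I*√895 ≈ -12488.0 - 119.67*I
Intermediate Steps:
E = -4*I*√895 (E = -4*√(-7036 + 6141) = -4*I*√895 ≈ -119.67*I)
(E + (M(77) + 192)/(12102 - 10043)) - 12488 = (-4*I*√895 + ((18 + 77) + 192)/(12102 - 10043)) - 12488 = (-4*I*√895 + (95 + 192)/2059) - 12488 = (-4*I*√895 + 287*(1/2059)) - 12488 = (-4*I*√895 + 287/2059) - 12488 = (287/2059 - 4*I*√895) - 12488 = -25712505/2059 - 4*I*√895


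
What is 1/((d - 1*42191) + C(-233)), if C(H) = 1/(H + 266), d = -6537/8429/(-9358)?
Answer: -2602993206/109822807260043 ≈ -2.3702e-5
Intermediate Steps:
d = 6537/78878582 (d = -6537*1/8429*(-1/9358) = -6537/8429*(-1/9358) = 6537/78878582 ≈ 8.2874e-5)
C(H) = 1/(266 + H)
1/((d - 1*42191) + C(-233)) = 1/((6537/78878582 - 1*42191) + 1/(266 - 233)) = 1/((6537/78878582 - 42191) + 1/33) = 1/(-3327966246625/78878582 + 1/33) = 1/(-109822807260043/2602993206) = -2602993206/109822807260043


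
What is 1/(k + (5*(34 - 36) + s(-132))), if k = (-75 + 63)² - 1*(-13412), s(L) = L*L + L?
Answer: 1/30838 ≈ 3.2428e-5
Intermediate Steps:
s(L) = L + L² (s(L) = L² + L = L + L²)
k = 13556 (k = (-12)² + 13412 = 144 + 13412 = 13556)
1/(k + (5*(34 - 36) + s(-132))) = 1/(13556 + (5*(34 - 36) - 132*(1 - 132))) = 1/(13556 + (5*(-2) - 132*(-131))) = 1/(13556 + (-10 + 17292)) = 1/(13556 + 17282) = 1/30838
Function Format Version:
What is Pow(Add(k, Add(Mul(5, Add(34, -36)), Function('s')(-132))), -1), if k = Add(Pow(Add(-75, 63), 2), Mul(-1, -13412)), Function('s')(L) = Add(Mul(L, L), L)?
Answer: Rational(1, 30838) ≈ 3.2428e-5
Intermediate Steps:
Function('s')(L) = Add(L, Pow(L, 2)) (Function('s')(L) = Add(Pow(L, 2), L) = Add(L, Pow(L, 2)))
k = 13556 (k = Add(Pow(-12, 2), 13412) = Add(144, 13412) = 13556)
Pow(Add(k, Add(Mul(5, Add(34, -36)), Function('s')(-132))), -1) = Pow(Add(13556, Add(Mul(5, Add(34, -36)), Mul(-132, Add(1, -132)))), -1) = Pow(Add(13556, Add(Mul(5, -2), Mul(-132, -131))), -1) = Pow(Add(13556, Add(-10, 17292)), -1) = Pow(Add(13556, 17282), -1) = Pow(30838, -1) = Rational(1, 30838)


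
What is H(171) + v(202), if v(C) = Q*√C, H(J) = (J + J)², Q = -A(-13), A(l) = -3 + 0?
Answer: 116964 + 3*√202 ≈ 1.1701e+5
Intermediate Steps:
A(l) = -3
Q = 3 (Q = -1*(-3) = 3)
H(J) = 4*J² (H(J) = (2*J)² = 4*J²)
v(C) = 3*√C
H(171) + v(202) = 4*171² + 3*√202 = 4*29241 + 3*√202 = 116964 + 3*√202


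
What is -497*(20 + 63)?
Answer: -41251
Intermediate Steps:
-497*(20 + 63) = -497*83 = -41251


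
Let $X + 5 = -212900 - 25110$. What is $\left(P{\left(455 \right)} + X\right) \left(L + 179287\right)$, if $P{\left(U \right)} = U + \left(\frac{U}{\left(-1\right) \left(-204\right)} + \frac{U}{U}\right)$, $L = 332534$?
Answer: $- \frac{8267884949667}{68} \approx -1.2159 \cdot 10^{11}$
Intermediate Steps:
$P{\left(U \right)} = 1 + \frac{205 U}{204}$ ($P{\left(U \right)} = U + \left(\frac{U}{204} + 1\right) = U + \left(1 + \frac{U}{204}\right) = 1 + \frac{205 U}{204}$)
$X = -238015$ ($X = -5 - 238010 = -238015$)
$\left(P{\left(455 \right)} + X\right) \left(L + 179287\right) = \left(\left(1 + \frac{205}{204} \cdot 455\right) - 238015\right) \left(332534 + 179287\right) = \left(\left(1 + \frac{93275}{204}\right) - 238015\right) 511821 = \left(\frac{93479}{204} - 238015\right) 511821 = \left(- \frac{48461581}{204}\right) 511821 = - \frac{8267884949667}{68}$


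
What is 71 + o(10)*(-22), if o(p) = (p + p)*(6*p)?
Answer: -26329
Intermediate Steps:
o(p) = 12*p² (o(p) = (2*p)*(6*p) = 12*p²)
71 + o(10)*(-22) = 71 + (12*10²)*(-22) = 71 + (12*100)*(-22) = 71 + 1200*(-22) = 71 - 26400 = -26329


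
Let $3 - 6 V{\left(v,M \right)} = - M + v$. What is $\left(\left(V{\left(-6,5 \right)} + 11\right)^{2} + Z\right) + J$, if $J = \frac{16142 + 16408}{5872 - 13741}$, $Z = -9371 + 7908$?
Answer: $- \frac{30437891}{23607} \approx -1289.4$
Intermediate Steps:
$V{\left(v,M \right)} = \frac{1}{2} - \frac{v}{6} + \frac{M}{6}$ ($V{\left(v,M \right)} = \frac{1}{2} - \frac{- M + v}{6} = \frac{1}{2} - \frac{v - M}{6} = \frac{1}{2} + \left(- \frac{v}{6} + \frac{M}{6}\right) = \frac{1}{2} - \frac{v}{6} + \frac{M}{6}$)
$Z = -1463$
$J = - \frac{10850}{2623}$ ($J = \frac{32550}{-7869} = 32550 \left(- \frac{1}{7869}\right) = - \frac{10850}{2623} \approx -4.1365$)
$\left(\left(V{\left(-6,5 \right)} + 11\right)^{2} + Z\right) + J = \left(\left(\left(\frac{1}{2} - -1 + \frac{1}{6} \cdot 5\right) + 11\right)^{2} - 1463\right) - \frac{10850}{2623} = \left(\left(\left(\frac{1}{2} + 1 + \frac{5}{6}\right) + 11\right)^{2} - 1463\right) - \frac{10850}{2623} = \left(\left(\frac{7}{3} + 11\right)^{2} - 1463\right) - \frac{10850}{2623} = \left(\left(\frac{40}{3}\right)^{2} - 1463\right) - \frac{10850}{2623} = \left(\frac{1600}{9} - 1463\right) - \frac{10850}{2623} = - \frac{11567}{9} - \frac{10850}{2623} = - \frac{30437891}{23607}$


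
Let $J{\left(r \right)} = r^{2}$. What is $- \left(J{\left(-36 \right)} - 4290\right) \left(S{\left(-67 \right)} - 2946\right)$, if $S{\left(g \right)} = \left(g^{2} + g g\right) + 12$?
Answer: $18095736$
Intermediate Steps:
$S{\left(g \right)} = 12 + 2 g^{2}$ ($S{\left(g \right)} = \left(g^{2} + g^{2}\right) + 12 = 2 g^{2} + 12 = 12 + 2 g^{2}$)
$- \left(J{\left(-36 \right)} - 4290\right) \left(S{\left(-67 \right)} - 2946\right) = - \left(\left(-36\right)^{2} - 4290\right) \left(\left(12 + 2 \left(-67\right)^{2}\right) - 2946\right) = - \left(1296 - 4290\right) \left(\left(12 + 2 \cdot 4489\right) - 2946\right) = - \left(-2994\right) \left(\left(12 + 8978\right) - 2946\right) = - \left(-2994\right) \left(8990 - 2946\right) = - \left(-2994\right) 6044 = \left(-1\right) \left(-18095736\right) = 18095736$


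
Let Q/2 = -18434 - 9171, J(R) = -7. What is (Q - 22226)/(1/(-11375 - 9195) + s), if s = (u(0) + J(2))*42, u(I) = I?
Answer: 1592858520/6047581 ≈ 263.39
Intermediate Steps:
Q = -55210 (Q = 2*(-18434 - 9171) = 2*(-27605) = -55210)
s = -294 (s = (0 - 7)*42 = -7*42 = -294)
(Q - 22226)/(1/(-11375 - 9195) + s) = (-55210 - 22226)/(1/(-11375 - 9195) - 294) = -77436/(1/(-20570) - 294) = -77436/(-1/20570 - 294) = -77436/(-6047581/20570) = -77436*(-20570/6047581) = 1592858520/6047581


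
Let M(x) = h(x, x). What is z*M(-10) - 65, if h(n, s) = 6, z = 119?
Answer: 649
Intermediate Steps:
M(x) = 6
z*M(-10) - 65 = 119*6 - 65 = 714 - 65 = 649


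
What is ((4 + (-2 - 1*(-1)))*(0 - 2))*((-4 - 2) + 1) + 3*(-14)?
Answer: -12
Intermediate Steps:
((4 + (-2 - 1*(-1)))*(0 - 2))*((-4 - 2) + 1) + 3*(-14) = ((4 + (-2 + 1))*(-2))*(-6 + 1) - 42 = ((4 - 1)*(-2))*(-5) - 42 = (3*(-2))*(-5) - 42 = -6*(-5) - 42 = 30 - 42 = -12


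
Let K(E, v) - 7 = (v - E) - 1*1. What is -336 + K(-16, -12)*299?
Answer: 2654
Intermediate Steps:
K(E, v) = 6 + v - E (K(E, v) = 7 + ((v - E) - 1*1) = 7 + ((v - E) - 1) = 7 + (-1 + v - E) = 6 + v - E)
-336 + K(-16, -12)*299 = -336 + (6 - 12 - 1*(-16))*299 = -336 + (6 - 12 + 16)*299 = -336 + 10*299 = -336 + 2990 = 2654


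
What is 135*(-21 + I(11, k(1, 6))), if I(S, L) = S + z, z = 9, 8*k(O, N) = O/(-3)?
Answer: -135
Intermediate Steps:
k(O, N) = -O/24 (k(O, N) = (O/(-3))/8 = (O*(-⅓))/8 = (-O/3)/8 = -O/24)
I(S, L) = 9 + S (I(S, L) = S + 9 = 9 + S)
135*(-21 + I(11, k(1, 6))) = 135*(-21 + (9 + 11)) = 135*(-21 + 20) = 135*(-1) = -135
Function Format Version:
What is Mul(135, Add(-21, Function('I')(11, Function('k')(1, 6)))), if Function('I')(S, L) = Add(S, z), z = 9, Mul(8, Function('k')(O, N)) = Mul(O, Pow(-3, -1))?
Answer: -135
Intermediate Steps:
Function('k')(O, N) = Mul(Rational(-1, 24), O) (Function('k')(O, N) = Mul(Rational(1, 8), Mul(O, Pow(-3, -1))) = Mul(Rational(1, 8), Mul(O, Rational(-1, 3))) = Mul(Rational(1, 8), Mul(Rational(-1, 3), O)) = Mul(Rational(-1, 24), O))
Function('I')(S, L) = Add(9, S) (Function('I')(S, L) = Add(S, 9) = Add(9, S))
Mul(135, Add(-21, Function('I')(11, Function('k')(1, 6)))) = Mul(135, Add(-21, Add(9, 11))) = Mul(135, Add(-21, 20)) = Mul(135, -1) = -135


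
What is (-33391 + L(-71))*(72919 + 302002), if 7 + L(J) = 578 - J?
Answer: -12278287829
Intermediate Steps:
L(J) = 571 - J (L(J) = -7 + (578 - J) = 571 - J)
(-33391 + L(-71))*(72919 + 302002) = (-33391 + (571 - 1*(-71)))*(72919 + 302002) = (-33391 + (571 + 71))*374921 = (-33391 + 642)*374921 = -32749*374921 = -12278287829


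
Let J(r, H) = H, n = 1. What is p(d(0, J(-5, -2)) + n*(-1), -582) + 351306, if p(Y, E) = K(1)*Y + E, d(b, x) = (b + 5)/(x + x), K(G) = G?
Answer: 1402887/4 ≈ 3.5072e+5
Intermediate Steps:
d(b, x) = (5 + b)/(2*x) (d(b, x) = (5 + b)/((2*x)) = (5 + b)*(1/(2*x)) = (5 + b)/(2*x))
p(Y, E) = E + Y (p(Y, E) = 1*Y + E = Y + E = E + Y)
p(d(0, J(-5, -2)) + n*(-1), -582) + 351306 = (-582 + ((1/2)*(5 + 0)/(-2) + 1*(-1))) + 351306 = (-582 + ((1/2)*(-1/2)*5 - 1)) + 351306 = (-582 + (-5/4 - 1)) + 351306 = (-582 - 9/4) + 351306 = -2337/4 + 351306 = 1402887/4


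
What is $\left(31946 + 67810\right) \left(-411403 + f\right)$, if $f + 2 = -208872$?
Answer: $-61876352412$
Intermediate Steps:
$f = -208874$ ($f = -2 - 208872 = -208874$)
$\left(31946 + 67810\right) \left(-411403 + f\right) = \left(31946 + 67810\right) \left(-411403 - 208874\right) = 99756 \left(-620277\right) = -61876352412$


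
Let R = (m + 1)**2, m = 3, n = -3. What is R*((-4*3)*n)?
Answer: 576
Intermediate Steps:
R = 16 (R = (3 + 1)**2 = 4**2 = 16)
R*((-4*3)*n) = 16*(-4*3*(-3)) = 16*(-12*(-3)) = 16*36 = 576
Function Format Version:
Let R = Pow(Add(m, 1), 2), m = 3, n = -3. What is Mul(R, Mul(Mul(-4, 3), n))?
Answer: 576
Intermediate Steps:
R = 16 (R = Pow(Add(3, 1), 2) = Pow(4, 2) = 16)
Mul(R, Mul(Mul(-4, 3), n)) = Mul(16, Mul(Mul(-4, 3), -3)) = Mul(16, Mul(-12, -3)) = Mul(16, 36) = 576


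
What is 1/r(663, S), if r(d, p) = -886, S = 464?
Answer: -1/886 ≈ -0.0011287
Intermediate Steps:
1/r(663, S) = 1/(-886) = -1/886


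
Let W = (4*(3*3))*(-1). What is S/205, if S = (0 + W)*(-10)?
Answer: 72/41 ≈ 1.7561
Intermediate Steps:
W = -36 (W = (4*9)*(-1) = 36*(-1) = -36)
S = 360 (S = (0 - 36)*(-10) = -36*(-10) = 360)
S/205 = 360/205 = 360*(1/205) = 72/41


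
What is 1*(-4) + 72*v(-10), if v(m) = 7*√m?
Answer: -4 + 504*I*√10 ≈ -4.0 + 1593.8*I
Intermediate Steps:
1*(-4) + 72*v(-10) = 1*(-4) + 72*(7*√(-10)) = -4 + 72*(7*(I*√10)) = -4 + 72*(7*I*√10) = -4 + 504*I*√10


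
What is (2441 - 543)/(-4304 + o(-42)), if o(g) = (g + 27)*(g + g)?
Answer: -949/1522 ≈ -0.62352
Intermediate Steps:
o(g) = 2*g*(27 + g) (o(g) = (27 + g)*(2*g) = 2*g*(27 + g))
(2441 - 543)/(-4304 + o(-42)) = (2441 - 543)/(-4304 + 2*(-42)*(27 - 42)) = 1898/(-4304 + 2*(-42)*(-15)) = 1898/(-4304 + 1260) = 1898/(-3044) = 1898*(-1/3044) = -949/1522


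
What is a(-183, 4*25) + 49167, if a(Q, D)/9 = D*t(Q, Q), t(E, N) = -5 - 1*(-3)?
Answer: 47367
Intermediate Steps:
t(E, N) = -2 (t(E, N) = -5 + 3 = -2)
a(Q, D) = -18*D (a(Q, D) = 9*(D*(-2)) = 9*(-2*D) = -18*D)
a(-183, 4*25) + 49167 = -72*25 + 49167 = -18*100 + 49167 = -1800 + 49167 = 47367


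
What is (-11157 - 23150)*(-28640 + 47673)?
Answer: -652965131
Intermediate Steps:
(-11157 - 23150)*(-28640 + 47673) = -34307*19033 = -652965131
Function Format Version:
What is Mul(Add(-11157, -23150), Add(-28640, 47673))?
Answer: -652965131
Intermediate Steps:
Mul(Add(-11157, -23150), Add(-28640, 47673)) = Mul(-34307, 19033) = -652965131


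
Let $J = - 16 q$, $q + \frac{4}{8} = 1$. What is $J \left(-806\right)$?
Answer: $6448$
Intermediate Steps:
$q = \frac{1}{2}$ ($q = - \frac{1}{2} + 1 = \frac{1}{2} \approx 0.5$)
$J = -8$ ($J = \left(-16\right) \frac{1}{2} = -8$)
$J \left(-806\right) = \left(-8\right) \left(-806\right) = 6448$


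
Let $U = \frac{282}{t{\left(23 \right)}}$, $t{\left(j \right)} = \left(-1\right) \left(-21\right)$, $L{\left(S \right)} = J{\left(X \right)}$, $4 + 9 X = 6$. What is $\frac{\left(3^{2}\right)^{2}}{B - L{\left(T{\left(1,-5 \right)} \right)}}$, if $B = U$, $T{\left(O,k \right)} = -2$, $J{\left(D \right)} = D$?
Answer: $\frac{5103}{832} \approx 6.1334$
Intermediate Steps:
$X = \frac{2}{9}$ ($X = - \frac{4}{9} + \frac{1}{9} \cdot 6 = - \frac{4}{9} + \frac{2}{3} = \frac{2}{9} \approx 0.22222$)
$L{\left(S \right)} = \frac{2}{9}$
$t{\left(j \right)} = 21$
$U = \frac{94}{7}$ ($U = \frac{282}{21} = 282 \cdot \frac{1}{21} = \frac{94}{7} \approx 13.429$)
$B = \frac{94}{7} \approx 13.429$
$\frac{\left(3^{2}\right)^{2}}{B - L{\left(T{\left(1,-5 \right)} \right)}} = \frac{\left(3^{2}\right)^{2}}{\frac{94}{7} - \frac{2}{9}} = \frac{9^{2}}{\frac{94}{7} - \frac{2}{9}} = \frac{81}{\frac{832}{63}} = 81 \cdot \frac{63}{832} = \frac{5103}{832}$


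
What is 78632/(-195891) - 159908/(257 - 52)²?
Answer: -34629047828/8232319275 ≈ -4.2065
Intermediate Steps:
78632/(-195891) - 159908/(257 - 52)² = 78632*(-1/195891) - 159908/(205²) = -78632/195891 - 159908/42025 = -34629047828/8232319275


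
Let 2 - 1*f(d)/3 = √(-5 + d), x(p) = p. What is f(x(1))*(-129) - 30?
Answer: -804 + 774*I ≈ -804.0 + 774.0*I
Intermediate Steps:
f(d) = 6 - 3*√(-5 + d)
f(x(1))*(-129) - 30 = (6 - 3*√(-5 + 1))*(-129) - 30 = (6 - 6*I)*(-129) - 30 = (-774 + 774*I) - 30 = -804 + 774*I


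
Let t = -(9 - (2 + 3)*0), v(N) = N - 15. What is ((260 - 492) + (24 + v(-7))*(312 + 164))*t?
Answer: -6480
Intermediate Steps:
v(N) = -15 + N
t = -9 (t = -(9 - 5*0) = -(9 - 1*0) = -(9 + 0) = -1*9 = -9)
((260 - 492) + (24 + v(-7))*(312 + 164))*t = ((260 - 492) + (24 + (-15 - 7))*(312 + 164))*(-9) = (-232 + (24 - 22)*476)*(-9) = (-232 + 2*476)*(-9) = (-232 + 952)*(-9) = 720*(-9) = -6480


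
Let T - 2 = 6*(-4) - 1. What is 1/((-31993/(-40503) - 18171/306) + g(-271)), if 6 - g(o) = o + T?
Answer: 59874/14454035 ≈ 0.0041424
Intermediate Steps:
T = -23 (T = 2 + (6*(-4) - 1) = 2 + (-24 - 1) = 2 - 25 = -23)
g(o) = 29 - o (g(o) = 6 - (o - 23) = 6 - (-23 + o) = 6 + (23 - o) = 29 - o)
1/((-31993/(-40503) - 18171/306) + g(-271)) = 1/((-31993/(-40503) - 18171/306) + (29 - 1*(-271))) = 1/((-31993*(-1/40503) - 18171*1/306) + (29 + 271)) = 1/((1391/1761 - 2019/34) + 300) = 1/(-3508165/59874 + 300) = 1/(14454035/59874) = 59874/14454035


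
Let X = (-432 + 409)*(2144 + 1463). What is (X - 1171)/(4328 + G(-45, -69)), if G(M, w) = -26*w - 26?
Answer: -7011/508 ≈ -13.801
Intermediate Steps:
G(M, w) = -26 - 26*w
X = -82961 (X = -23*3607 = -82961)
(X - 1171)/(4328 + G(-45, -69)) = (-82961 - 1171)/(4328 + (-26 - 26*(-69))) = -84132/(4328 + (-26 + 1794)) = -84132/(4328 + 1768) = -84132/6096 = -84132*1/6096 = -7011/508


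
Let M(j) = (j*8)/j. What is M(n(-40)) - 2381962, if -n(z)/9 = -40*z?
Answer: -2381954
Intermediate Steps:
n(z) = 360*z (n(z) = -(-360)*z = 360*z)
M(j) = 8 (M(j) = (8*j)/j = 8)
M(n(-40)) - 2381962 = 8 - 2381962 = -2381954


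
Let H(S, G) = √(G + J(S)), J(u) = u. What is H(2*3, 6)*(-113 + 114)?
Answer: 2*√3 ≈ 3.4641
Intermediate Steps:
H(S, G) = √(G + S)
H(2*3, 6)*(-113 + 114) = √(6 + 2*3)*(-113 + 114) = √(6 + 6)*1 = √12*1 = (2*√3)*1 = 2*√3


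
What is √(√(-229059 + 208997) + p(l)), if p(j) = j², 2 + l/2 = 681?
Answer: √(1844164 + I*√20062) ≈ 1358.0 + 0.052*I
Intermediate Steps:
l = 1358 (l = -4 + 2*681 = -4 + 1362 = 1358)
√(√(-229059 + 208997) + p(l)) = √(√(-229059 + 208997) + 1358²) = √(√(-20062) + 1844164) = √(I*√20062 + 1844164) = √(1844164 + I*√20062)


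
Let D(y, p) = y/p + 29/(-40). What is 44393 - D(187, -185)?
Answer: 65704209/1480 ≈ 44395.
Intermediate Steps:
D(y, p) = -29/40 + y/p (D(y, p) = y/p + 29*(-1/40) = y/p - 29/40 = -29/40 + y/p)
44393 - D(187, -185) = 44393 - (-29/40 + 187/(-185)) = 44393 - (-29/40 + 187*(-1/185)) = 44393 - (-29/40 - 187/185) = 44393 - 1*(-2569/1480) = 44393 + 2569/1480 = 65704209/1480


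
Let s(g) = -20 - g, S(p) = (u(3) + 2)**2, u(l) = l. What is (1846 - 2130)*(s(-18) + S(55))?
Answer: -6532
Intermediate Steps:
S(p) = 25 (S(p) = (3 + 2)**2 = 5**2 = 25)
(1846 - 2130)*(s(-18) + S(55)) = (1846 - 2130)*((-20 - 1*(-18)) + 25) = -284*((-20 + 18) + 25) = -284*(-2 + 25) = -284*23 = -6532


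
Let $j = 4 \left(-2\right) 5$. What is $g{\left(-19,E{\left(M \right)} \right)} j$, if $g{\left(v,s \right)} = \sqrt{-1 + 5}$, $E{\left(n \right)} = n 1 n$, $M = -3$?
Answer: $-80$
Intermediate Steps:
$E{\left(n \right)} = n^{2}$ ($E{\left(n \right)} = n n = n^{2}$)
$g{\left(v,s \right)} = 2$ ($g{\left(v,s \right)} = \sqrt{4} = 2$)
$j = -40$ ($j = \left(-8\right) 5 = -40$)
$g{\left(-19,E{\left(M \right)} \right)} j = 2 \left(-40\right) = -80$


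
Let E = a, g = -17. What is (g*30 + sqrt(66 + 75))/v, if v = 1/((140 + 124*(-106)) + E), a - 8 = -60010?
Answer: 37233060 - 73006*sqrt(141) ≈ 3.6366e+7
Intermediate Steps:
a = -60002 (a = 8 - 60010 = -60002)
E = -60002
v = -1/73006 (v = 1/((140 + 124*(-106)) - 60002) = 1/((140 - 13144) - 60002) = 1/(-13004 - 60002) = 1/(-73006) = -1/73006 ≈ -1.3697e-5)
(g*30 + sqrt(66 + 75))/v = (-17*30 + sqrt(66 + 75))/(-1/73006) = (-510 + sqrt(141))*(-73006) = 37233060 - 73006*sqrt(141)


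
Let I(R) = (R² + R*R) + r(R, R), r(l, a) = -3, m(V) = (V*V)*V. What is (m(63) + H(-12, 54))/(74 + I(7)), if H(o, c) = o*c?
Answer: 249399/169 ≈ 1475.7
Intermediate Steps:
m(V) = V³ (m(V) = V²*V = V³)
H(o, c) = c*o
I(R) = -3 + 2*R² (I(R) = (R² + R*R) - 3 = (R² + R²) - 3 = 2*R² - 3 = -3 + 2*R²)
(m(63) + H(-12, 54))/(74 + I(7)) = (63³ + 54*(-12))/(74 + (-3 + 2*7²)) = (250047 - 648)/(74 + (-3 + 2*49)) = 249399/(74 + (-3 + 98)) = 249399/(74 + 95) = 249399/169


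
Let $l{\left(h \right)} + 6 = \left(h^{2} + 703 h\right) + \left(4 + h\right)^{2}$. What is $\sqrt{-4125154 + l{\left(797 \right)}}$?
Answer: $i \sqrt{2288059} \approx 1512.6 i$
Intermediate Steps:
$l{\left(h \right)} = -6 + h^{2} + \left(4 + h\right)^{2} + 703 h$ ($l{\left(h \right)} = -6 + \left(\left(h^{2} + 703 h\right) + \left(4 + h\right)^{2}\right) = -6 + \left(h^{2} + \left(4 + h\right)^{2} + 703 h\right) = -6 + h^{2} + \left(4 + h\right)^{2} + 703 h$)
$\sqrt{-4125154 + l{\left(797 \right)}} = \sqrt{-4125154 + \left(10 + 2 \cdot 797^{2} + 711 \cdot 797\right)} = \sqrt{-4125154 + \left(10 + 2 \cdot 635209 + 566667\right)} = \sqrt{-4125154 + \left(10 + 1270418 + 566667\right)} = \sqrt{-4125154 + 1837095} = \sqrt{-2288059} = i \sqrt{2288059}$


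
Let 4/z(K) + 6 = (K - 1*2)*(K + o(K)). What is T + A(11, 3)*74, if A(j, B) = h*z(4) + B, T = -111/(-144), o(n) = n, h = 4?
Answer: 81881/240 ≈ 341.17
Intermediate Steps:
z(K) = 4/(-6 + 2*K*(-2 + K)) (z(K) = 4/(-6 + (K - 1*2)*(K + K)) = 4/(-6 + (K - 2)*(2*K)) = 4/(-6 + (-2 + K)*(2*K)) = 4/(-6 + 2*K*(-2 + K)))
T = 37/48 (T = -111*(-1/144) = 37/48 ≈ 0.77083)
A(j, B) = 8/5 + B (A(j, B) = 4*(2/(-3 + 4² - 2*4)) + B = 4*(2/(-3 + 16 - 8)) + B = 4*(2/5) + B = 4*(2*(⅕)) + B = 4*(⅖) + B = 8/5 + B)
T + A(11, 3)*74 = 37/48 + (8/5 + 3)*74 = 37/48 + (23/5)*74 = 37/48 + 1702/5 = 81881/240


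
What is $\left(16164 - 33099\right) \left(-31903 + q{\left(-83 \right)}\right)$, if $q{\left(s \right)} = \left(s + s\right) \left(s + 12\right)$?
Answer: $340681395$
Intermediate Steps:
$q{\left(s \right)} = 2 s \left(12 + s\right)$
$\left(16164 - 33099\right) \left(-31903 + q{\left(-83 \right)}\right) = \left(16164 - 33099\right) \left(-31903 + 2 \left(-83\right) \left(12 - 83\right)\right) = - 16935 \left(-31903 + 2 \left(-83\right) \left(-71\right)\right) = - 16935 \left(-31903 + 11786\right) = \left(-16935\right) \left(-20117\right) = 340681395$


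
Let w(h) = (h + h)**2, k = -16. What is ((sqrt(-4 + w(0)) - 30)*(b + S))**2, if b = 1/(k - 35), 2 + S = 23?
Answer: 1025830400/2601 - 45796000*I/867 ≈ 3.944e+5 - 52821.0*I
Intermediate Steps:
S = 21 (S = -2 + 23 = 21)
w(h) = 4*h**2 (w(h) = (2*h)**2 = 4*h**2)
b = -1/51 (b = 1/(-16 - 35) = 1/(-51) = -1/51 ≈ -0.019608)
((sqrt(-4 + w(0)) - 30)*(b + S))**2 = ((sqrt(-4 + 4*0**2) - 30)*(-1/51 + 21))**2 = ((sqrt(-4 + 4*0) - 30)*(1070/51))**2 = ((sqrt(-4 + 0) - 30)*(1070/51))**2 = ((sqrt(-4) - 30)*(1070/51))**2 = ((2*I - 30)*(1070/51))**2 = ((-30 + 2*I)*(1070/51))**2 = (-10700/17 + 2140*I/51)**2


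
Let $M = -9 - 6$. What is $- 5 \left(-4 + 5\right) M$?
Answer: $75$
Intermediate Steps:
$M = -15$ ($M = -9 - 6 = -15$)
$- 5 \left(-4 + 5\right) M = - 5 \left(-4 + 5\right) \left(-15\right) = \left(-5\right) 1 \left(-15\right) = \left(-5\right) \left(-15\right) = 75$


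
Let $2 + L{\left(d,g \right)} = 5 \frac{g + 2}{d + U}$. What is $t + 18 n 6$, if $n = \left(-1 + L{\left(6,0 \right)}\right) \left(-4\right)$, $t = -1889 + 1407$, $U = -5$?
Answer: $-3506$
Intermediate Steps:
$t = -482$
$L{\left(d,g \right)} = -2 + \frac{5 \left(2 + g\right)}{-5 + d}$ ($L{\left(d,g \right)} = -2 + 5 \frac{g + 2}{d - 5} = -2 + 5 \frac{2 + g}{-5 + d} = -2 + \frac{5 \left(2 + g\right)}{-5 + d}$)
$n = -28$ ($n = \left(-1 + \frac{20 - 12 + 5 \cdot 0}{-5 + 6}\right) \left(-4\right) = \left(-1 + \frac{20 - 12 + 0}{1}\right) \left(-4\right) = \left(-1 + 1 \cdot 8\right) \left(-4\right) = \left(-1 + 8\right) \left(-4\right) = 7 \left(-4\right) = -28$)
$t + 18 n 6 = -482 + 18 \left(-28\right) 6 = -482 - 3024 = -3506$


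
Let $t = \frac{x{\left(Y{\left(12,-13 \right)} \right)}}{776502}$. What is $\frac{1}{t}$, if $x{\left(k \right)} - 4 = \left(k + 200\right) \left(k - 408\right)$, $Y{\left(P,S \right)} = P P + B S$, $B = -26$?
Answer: $\frac{43139}{2804} \approx 15.385$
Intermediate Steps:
$Y{\left(P,S \right)} = P^{2} - 26 S$ ($Y{\left(P,S \right)} = P P - 26 S = P^{2} - 26 S$)
$x{\left(k \right)} = 4 + \left(-408 + k\right) \left(200 + k\right)$ ($x{\left(k \right)} = 4 + \left(k + 200\right) \left(k - 408\right) = 4 + \left(200 + k\right) \left(-408 + k\right) = 4 + \left(-408 + k\right) \left(200 + k\right)$)
$t = \frac{2804}{43139}$ ($t = \frac{-81596 + \left(12^{2} - -338\right)^{2} - 208 \left(12^{2} - -338\right)}{776502} = \left(-81596 + \left(144 + 338\right)^{2} - 208 \left(144 + 338\right)\right) \frac{1}{776502} = \left(-81596 + 482^{2} - 100256\right) \frac{1}{776502} = \left(-81596 + 232324 - 100256\right) \frac{1}{776502} = 50472 \cdot \frac{1}{776502} = \frac{2804}{43139} \approx 0.064999$)
$\frac{1}{t} = \frac{1}{\frac{2804}{43139}} = \frac{43139}{2804}$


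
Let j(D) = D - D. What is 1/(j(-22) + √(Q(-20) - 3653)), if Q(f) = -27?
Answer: -I*√230/920 ≈ -0.016484*I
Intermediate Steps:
j(D) = 0
1/(j(-22) + √(Q(-20) - 3653)) = 1/(0 + √(-27 - 3653)) = 1/(0 + √(-3680)) = 1/(0 + 4*I*√230) = 1/(4*I*√230) = -I*√230/920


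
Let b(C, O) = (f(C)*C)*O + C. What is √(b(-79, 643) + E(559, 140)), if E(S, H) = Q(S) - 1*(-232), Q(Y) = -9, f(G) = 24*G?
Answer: 2*√24077814 ≈ 9813.8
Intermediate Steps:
E(S, H) = 223 (E(S, H) = -9 - 1*(-232) = -9 + 232 = 223)
b(C, O) = C + 24*O*C² (b(C, O) = ((24*C)*C)*O + C = (24*C²)*O + C = 24*O*C² + C = C + 24*O*C²)
√(b(-79, 643) + E(559, 140)) = √(-79*(1 + 24*(-79)*643) + 223) = √(-79*(1 - 1219128) + 223) = √(-79*(-1219127) + 223) = √(96311033 + 223) = √96311256 = 2*√24077814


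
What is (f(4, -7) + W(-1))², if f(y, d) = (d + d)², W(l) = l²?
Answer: 38809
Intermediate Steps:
f(y, d) = 4*d² (f(y, d) = (2*d)² = 4*d²)
(f(4, -7) + W(-1))² = (4*(-7)² + (-1)²)² = (4*49 + 1)² = (196 + 1)² = 197² = 38809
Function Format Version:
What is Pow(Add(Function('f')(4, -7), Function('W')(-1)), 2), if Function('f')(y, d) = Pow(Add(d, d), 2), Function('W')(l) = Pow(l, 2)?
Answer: 38809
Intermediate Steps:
Function('f')(y, d) = Mul(4, Pow(d, 2)) (Function('f')(y, d) = Pow(Mul(2, d), 2) = Mul(4, Pow(d, 2)))
Pow(Add(Function('f')(4, -7), Function('W')(-1)), 2) = Pow(Add(Mul(4, Pow(-7, 2)), Pow(-1, 2)), 2) = Pow(Add(Mul(4, 49), 1), 2) = Pow(Add(196, 1), 2) = Pow(197, 2) = 38809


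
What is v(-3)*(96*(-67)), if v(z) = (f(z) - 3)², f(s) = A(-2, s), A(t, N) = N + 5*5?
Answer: -2321952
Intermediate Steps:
A(t, N) = 25 + N (A(t, N) = N + 25 = 25 + N)
f(s) = 25 + s
v(z) = (22 + z)² (v(z) = ((25 + z) - 3)² = (22 + z)²)
v(-3)*(96*(-67)) = (22 - 3)²*(96*(-67)) = 19²*(-6432) = 361*(-6432) = -2321952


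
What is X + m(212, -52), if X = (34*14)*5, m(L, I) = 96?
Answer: 2476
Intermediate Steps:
X = 2380 (X = 476*5 = 2380)
X + m(212, -52) = 2380 + 96 = 2476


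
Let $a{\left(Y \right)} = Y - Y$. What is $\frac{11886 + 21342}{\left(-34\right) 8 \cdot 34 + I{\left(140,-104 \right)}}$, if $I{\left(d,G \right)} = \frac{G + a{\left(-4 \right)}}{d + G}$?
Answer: $- \frac{149526}{41629} \approx -3.5919$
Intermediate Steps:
$a{\left(Y \right)} = 0$
$I{\left(d,G \right)} = \frac{G}{G + d}$ ($I{\left(d,G \right)} = \frac{G + 0}{d + G} = \frac{G}{G + d}$)
$\frac{11886 + 21342}{\left(-34\right) 8 \cdot 34 + I{\left(140,-104 \right)}} = \frac{11886 + 21342}{\left(-34\right) 8 \cdot 34 - \frac{104}{-104 + 140}} = \frac{33228}{\left(-272\right) 34 - \frac{104}{36}} = \frac{33228}{-9248 - \frac{26}{9}} = \frac{33228}{- \frac{83258}{9}} = 33228 \left(- \frac{9}{83258}\right) = - \frac{149526}{41629}$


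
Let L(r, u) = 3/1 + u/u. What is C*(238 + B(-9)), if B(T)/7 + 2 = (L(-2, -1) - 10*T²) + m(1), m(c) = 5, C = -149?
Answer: 802067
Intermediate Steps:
L(r, u) = 4 (L(r, u) = 3*1 + 1 = 3 + 1 = 4)
B(T) = 49 - 70*T² (B(T) = -14 + 7*((4 - 10*T²) + 5) = -14 + 7*(9 - 10*T²) = -14 + (63 - 70*T²) = 49 - 70*T²)
C*(238 + B(-9)) = -149*(238 + (49 - 70*(-9)²)) = -149*(238 + (49 - 70*81)) = -149*(238 + (49 - 5670)) = -149*(238 - 5621) = -149*(-5383) = 802067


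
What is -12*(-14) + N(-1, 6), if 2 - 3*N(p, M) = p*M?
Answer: 512/3 ≈ 170.67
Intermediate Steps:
N(p, M) = 2/3 - M*p/3 (N(p, M) = 2/3 - p*M/3 = 2/3 - M*p/3)
-12*(-14) + N(-1, 6) = -12*(-14) + (2/3 - 1/3*6*(-1)) = 168 + (2/3 + 2) = 168 + 8/3 = 512/3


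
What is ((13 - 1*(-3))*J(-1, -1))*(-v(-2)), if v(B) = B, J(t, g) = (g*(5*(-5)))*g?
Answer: -800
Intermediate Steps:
J(t, g) = -25*g² (J(t, g) = (g*(-25))*g = (-25*g)*g = -25*g²)
((13 - 1*(-3))*J(-1, -1))*(-v(-2)) = ((13 - 1*(-3))*(-25*(-1)²))*(-1*(-2)) = ((13 + 3)*(-25*1))*2 = (16*(-25))*2 = -400*2 = -800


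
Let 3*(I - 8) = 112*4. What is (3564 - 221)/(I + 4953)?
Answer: 10029/15331 ≈ 0.65416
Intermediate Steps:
I = 472/3 (I = 8 + (112*4)/3 = 8 + (1/3)*448 = 8 + 448/3 = 472/3 ≈ 157.33)
(3564 - 221)/(I + 4953) = (3564 - 221)/(472/3 + 4953) = 3343/(15331/3) = 3343*(3/15331) = 10029/15331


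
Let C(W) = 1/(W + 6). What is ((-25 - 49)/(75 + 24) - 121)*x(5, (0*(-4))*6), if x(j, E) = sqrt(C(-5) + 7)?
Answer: -24106*sqrt(2)/99 ≈ -344.35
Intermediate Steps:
C(W) = 1/(6 + W)
x(j, E) = 2*sqrt(2) (x(j, E) = sqrt(1/(6 - 5) + 7) = sqrt(1/1 + 7) = sqrt(1 + 7) = sqrt(8) = 2*sqrt(2))
((-25 - 49)/(75 + 24) - 121)*x(5, (0*(-4))*6) = ((-25 - 49)/(75 + 24) - 121)*(2*sqrt(2)) = (-74/99 - 121)*(2*sqrt(2)) = -24106*sqrt(2)/99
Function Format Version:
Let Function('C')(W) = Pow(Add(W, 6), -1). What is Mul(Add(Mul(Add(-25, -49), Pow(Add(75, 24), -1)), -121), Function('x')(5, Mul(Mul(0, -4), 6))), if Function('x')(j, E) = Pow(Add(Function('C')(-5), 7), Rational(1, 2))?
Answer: Mul(Rational(-24106, 99), Pow(2, Rational(1, 2))) ≈ -344.35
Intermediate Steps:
Function('C')(W) = Pow(Add(6, W), -1)
Function('x')(j, E) = Mul(2, Pow(2, Rational(1, 2))) (Function('x')(j, E) = Pow(Add(Pow(Add(6, -5), -1), 7), Rational(1, 2)) = Pow(Add(Pow(1, -1), 7), Rational(1, 2)) = Pow(Add(1, 7), Rational(1, 2)) = Pow(8, Rational(1, 2)) = Mul(2, Pow(2, Rational(1, 2))))
Mul(Add(Mul(Add(-25, -49), Pow(Add(75, 24), -1)), -121), Function('x')(5, Mul(Mul(0, -4), 6))) = Mul(Add(Mul(Add(-25, -49), Pow(Add(75, 24), -1)), -121), Mul(2, Pow(2, Rational(1, 2)))) = Mul(Add(Mul(-74, Pow(99, -1)), -121), Mul(2, Pow(2, Rational(1, 2)))) = Mul(Add(Mul(-74, Rational(1, 99)), -121), Mul(2, Pow(2, Rational(1, 2)))) = Mul(Add(Rational(-74, 99), -121), Mul(2, Pow(2, Rational(1, 2)))) = Mul(Rational(-12053, 99), Mul(2, Pow(2, Rational(1, 2)))) = Mul(Rational(-24106, 99), Pow(2, Rational(1, 2)))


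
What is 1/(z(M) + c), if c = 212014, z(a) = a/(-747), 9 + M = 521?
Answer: 747/158373946 ≈ 4.7167e-6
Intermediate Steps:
M = 512 (M = -9 + 521 = 512)
z(a) = -a/747 (z(a) = a*(-1/747) = -a/747)
1/(z(M) + c) = 1/(-1/747*512 + 212014) = 1/(-512/747 + 212014) = 1/(158373946/747) = 747/158373946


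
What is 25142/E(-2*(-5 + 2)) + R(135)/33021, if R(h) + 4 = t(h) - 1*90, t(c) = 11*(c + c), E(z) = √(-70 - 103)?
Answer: 2876/33021 - 25142*I*√173/173 ≈ 0.087096 - 1911.5*I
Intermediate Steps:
E(z) = I*√173 (E(z) = √(-173) = I*√173)
t(c) = 22*c (t(c) = 11*(2*c) = 22*c)
R(h) = -94 + 22*h (R(h) = -4 + (22*h - 1*90) = -4 + (22*h - 90) = -4 + (-90 + 22*h) = -94 + 22*h)
25142/E(-2*(-5 + 2)) + R(135)/33021 = 25142/((I*√173)) + (-94 + 22*135)/33021 = 25142*(-I*√173/173) + (-94 + 2970)*(1/33021) = -25142*I*√173/173 + 2876*(1/33021) = -25142*I*√173/173 + 2876/33021 = 2876/33021 - 25142*I*√173/173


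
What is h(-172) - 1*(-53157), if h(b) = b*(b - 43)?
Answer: 90137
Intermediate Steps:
h(b) = b*(-43 + b)
h(-172) - 1*(-53157) = -172*(-43 - 172) - 1*(-53157) = -172*(-215) + 53157 = 36980 + 53157 = 90137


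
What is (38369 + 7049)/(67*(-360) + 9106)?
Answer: -22709/7507 ≈ -3.0250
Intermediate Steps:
(38369 + 7049)/(67*(-360) + 9106) = 45418/(-24120 + 9106) = 45418/(-15014) = 45418*(-1/15014) = -22709/7507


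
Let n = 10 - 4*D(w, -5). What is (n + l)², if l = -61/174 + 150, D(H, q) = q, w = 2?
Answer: 977125081/30276 ≈ 32274.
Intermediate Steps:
n = 30 (n = 10 - 4*(-5) = 10 + 20 = 30)
l = 26039/174 (l = -61*1/174 + 150 = -61/174 + 150 = 26039/174 ≈ 149.65)
(n + l)² = (30 + 26039/174)² = (31259/174)² = 977125081/30276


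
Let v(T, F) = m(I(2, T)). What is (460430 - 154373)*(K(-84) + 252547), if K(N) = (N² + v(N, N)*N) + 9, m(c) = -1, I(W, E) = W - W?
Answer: 79481778672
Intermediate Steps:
I(W, E) = 0
v(T, F) = -1
K(N) = 9 + N² - N (K(N) = (N² - N) + 9 = 9 + N² - N)
(460430 - 154373)*(K(-84) + 252547) = (460430 - 154373)*((9 + (-84)² - 1*(-84)) + 252547) = 306057*((9 + 7056 + 84) + 252547) = 306057*(7149 + 252547) = 306057*259696 = 79481778672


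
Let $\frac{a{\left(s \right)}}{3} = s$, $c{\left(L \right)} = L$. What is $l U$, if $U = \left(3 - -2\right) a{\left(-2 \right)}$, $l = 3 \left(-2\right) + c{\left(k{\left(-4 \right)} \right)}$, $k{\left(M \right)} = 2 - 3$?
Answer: $210$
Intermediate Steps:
$k{\left(M \right)} = -1$ ($k{\left(M \right)} = 2 - 3 = -1$)
$a{\left(s \right)} = 3 s$
$l = -7$ ($l = 3 \left(-2\right) - 1 = -6 - 1 = -7$)
$U = -30$ ($U = \left(3 - -2\right) 3 \left(-2\right) = \left(3 + 2\right) \left(-6\right) = 5 \left(-6\right) = -30$)
$l U = \left(-7\right) \left(-30\right) = 210$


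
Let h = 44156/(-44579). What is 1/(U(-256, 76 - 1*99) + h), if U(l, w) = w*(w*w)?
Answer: -44579/542436849 ≈ -8.2183e-5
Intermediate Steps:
h = -44156/44579 (h = 44156*(-1/44579) = -44156/44579 ≈ -0.99051)
U(l, w) = w**3 (U(l, w) = w*w**2 = w**3)
1/(U(-256, 76 - 1*99) + h) = 1/((76 - 1*99)**3 - 44156/44579) = 1/((76 - 99)**3 - 44156/44579) = 1/((-23)**3 - 44156/44579) = 1/(-12167 - 44156/44579) = 1/(-542436849/44579) = -44579/542436849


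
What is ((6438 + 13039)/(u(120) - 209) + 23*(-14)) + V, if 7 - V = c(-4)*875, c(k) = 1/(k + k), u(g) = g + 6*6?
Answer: -243001/424 ≈ -573.12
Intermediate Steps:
u(g) = 36 + g (u(g) = g + 36 = 36 + g)
c(k) = 1/(2*k)
V = 931/8 (V = 7 - (½)/(-4)*875 = 7 - (½)*(-¼)*875 = 7 - (-1)*875/8 = 7 - 1*(-875/8) = 7 + 875/8 = 931/8 ≈ 116.38)
((6438 + 13039)/(u(120) - 209) + 23*(-14)) + V = ((6438 + 13039)/((36 + 120) - 209) + 23*(-14)) + 931/8 = (19477/(156 - 209) - 322) + 931/8 = (19477/(-53) - 322) + 931/8 = (19477*(-1/53) - 322) + 931/8 = (-19477/53 - 322) + 931/8 = -36543/53 + 931/8 = -243001/424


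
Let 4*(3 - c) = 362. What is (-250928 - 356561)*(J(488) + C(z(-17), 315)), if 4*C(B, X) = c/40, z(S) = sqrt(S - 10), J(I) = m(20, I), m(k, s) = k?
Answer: -756323805/64 ≈ -1.1818e+7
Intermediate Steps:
J(I) = 20
c = -175/2 (c = 3 - 1/4*362 = 3 - 181/2 = -175/2 ≈ -87.500)
z(S) = sqrt(-10 + S)
C(B, X) = -35/64 (C(B, X) = (-175/2/40)/4 = (-175/2*1/40)/4 = (1/4)*(-35/16) = -35/64)
(-250928 - 356561)*(J(488) + C(z(-17), 315)) = (-250928 - 356561)*(20 - 35/64) = -607489*1245/64 = -756323805/64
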